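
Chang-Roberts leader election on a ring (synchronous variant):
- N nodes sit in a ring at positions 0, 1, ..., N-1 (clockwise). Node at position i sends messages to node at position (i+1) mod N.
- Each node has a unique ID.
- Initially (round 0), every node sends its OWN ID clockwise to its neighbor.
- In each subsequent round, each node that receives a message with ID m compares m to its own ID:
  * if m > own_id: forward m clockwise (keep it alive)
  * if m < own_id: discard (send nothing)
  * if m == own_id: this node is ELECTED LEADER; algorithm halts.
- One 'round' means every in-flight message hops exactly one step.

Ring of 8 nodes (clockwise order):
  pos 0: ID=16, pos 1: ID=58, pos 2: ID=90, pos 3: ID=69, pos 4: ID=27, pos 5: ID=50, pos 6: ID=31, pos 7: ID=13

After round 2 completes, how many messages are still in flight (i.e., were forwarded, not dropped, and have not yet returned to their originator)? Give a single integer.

Round 1: pos1(id58) recv 16: drop; pos2(id90) recv 58: drop; pos3(id69) recv 90: fwd; pos4(id27) recv 69: fwd; pos5(id50) recv 27: drop; pos6(id31) recv 50: fwd; pos7(id13) recv 31: fwd; pos0(id16) recv 13: drop
Round 2: pos4(id27) recv 90: fwd; pos5(id50) recv 69: fwd; pos7(id13) recv 50: fwd; pos0(id16) recv 31: fwd
After round 2: 4 messages still in flight

Answer: 4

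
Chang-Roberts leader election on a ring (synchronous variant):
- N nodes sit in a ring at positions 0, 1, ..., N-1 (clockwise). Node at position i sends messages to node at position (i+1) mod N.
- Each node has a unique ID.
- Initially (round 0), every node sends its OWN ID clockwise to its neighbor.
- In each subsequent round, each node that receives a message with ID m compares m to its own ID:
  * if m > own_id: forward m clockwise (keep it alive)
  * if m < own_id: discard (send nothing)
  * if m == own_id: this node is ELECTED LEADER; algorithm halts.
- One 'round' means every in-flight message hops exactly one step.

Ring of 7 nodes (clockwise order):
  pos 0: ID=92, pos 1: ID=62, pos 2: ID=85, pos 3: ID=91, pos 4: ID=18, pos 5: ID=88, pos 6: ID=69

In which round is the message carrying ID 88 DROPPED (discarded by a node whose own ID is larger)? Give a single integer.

Round 1: pos1(id62) recv 92: fwd; pos2(id85) recv 62: drop; pos3(id91) recv 85: drop; pos4(id18) recv 91: fwd; pos5(id88) recv 18: drop; pos6(id69) recv 88: fwd; pos0(id92) recv 69: drop
Round 2: pos2(id85) recv 92: fwd; pos5(id88) recv 91: fwd; pos0(id92) recv 88: drop
Round 3: pos3(id91) recv 92: fwd; pos6(id69) recv 91: fwd
Round 4: pos4(id18) recv 92: fwd; pos0(id92) recv 91: drop
Round 5: pos5(id88) recv 92: fwd
Round 6: pos6(id69) recv 92: fwd
Round 7: pos0(id92) recv 92: ELECTED
Message ID 88 originates at pos 5; dropped at pos 0 in round 2

Answer: 2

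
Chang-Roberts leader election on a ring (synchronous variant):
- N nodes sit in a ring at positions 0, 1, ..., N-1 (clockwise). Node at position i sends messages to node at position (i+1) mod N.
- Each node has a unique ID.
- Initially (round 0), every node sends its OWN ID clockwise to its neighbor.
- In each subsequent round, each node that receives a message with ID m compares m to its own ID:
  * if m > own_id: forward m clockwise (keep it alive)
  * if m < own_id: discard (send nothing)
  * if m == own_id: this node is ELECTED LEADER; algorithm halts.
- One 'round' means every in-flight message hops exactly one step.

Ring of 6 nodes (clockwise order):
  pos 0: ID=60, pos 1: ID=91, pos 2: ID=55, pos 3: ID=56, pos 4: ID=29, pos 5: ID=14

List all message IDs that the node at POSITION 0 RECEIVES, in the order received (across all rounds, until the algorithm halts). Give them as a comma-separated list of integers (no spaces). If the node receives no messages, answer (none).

Round 1: pos1(id91) recv 60: drop; pos2(id55) recv 91: fwd; pos3(id56) recv 55: drop; pos4(id29) recv 56: fwd; pos5(id14) recv 29: fwd; pos0(id60) recv 14: drop
Round 2: pos3(id56) recv 91: fwd; pos5(id14) recv 56: fwd; pos0(id60) recv 29: drop
Round 3: pos4(id29) recv 91: fwd; pos0(id60) recv 56: drop
Round 4: pos5(id14) recv 91: fwd
Round 5: pos0(id60) recv 91: fwd
Round 6: pos1(id91) recv 91: ELECTED

Answer: 14,29,56,91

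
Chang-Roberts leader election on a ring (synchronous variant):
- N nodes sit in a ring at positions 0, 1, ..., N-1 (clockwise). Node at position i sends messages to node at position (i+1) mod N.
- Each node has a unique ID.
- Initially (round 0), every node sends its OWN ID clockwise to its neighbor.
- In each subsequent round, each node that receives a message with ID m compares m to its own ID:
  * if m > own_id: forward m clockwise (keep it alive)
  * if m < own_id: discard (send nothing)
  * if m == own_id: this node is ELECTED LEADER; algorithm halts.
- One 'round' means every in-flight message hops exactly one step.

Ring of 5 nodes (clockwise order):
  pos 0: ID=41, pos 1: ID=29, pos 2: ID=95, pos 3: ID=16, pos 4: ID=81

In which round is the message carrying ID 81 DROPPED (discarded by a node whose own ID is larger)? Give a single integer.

Answer: 3

Derivation:
Round 1: pos1(id29) recv 41: fwd; pos2(id95) recv 29: drop; pos3(id16) recv 95: fwd; pos4(id81) recv 16: drop; pos0(id41) recv 81: fwd
Round 2: pos2(id95) recv 41: drop; pos4(id81) recv 95: fwd; pos1(id29) recv 81: fwd
Round 3: pos0(id41) recv 95: fwd; pos2(id95) recv 81: drop
Round 4: pos1(id29) recv 95: fwd
Round 5: pos2(id95) recv 95: ELECTED
Message ID 81 originates at pos 4; dropped at pos 2 in round 3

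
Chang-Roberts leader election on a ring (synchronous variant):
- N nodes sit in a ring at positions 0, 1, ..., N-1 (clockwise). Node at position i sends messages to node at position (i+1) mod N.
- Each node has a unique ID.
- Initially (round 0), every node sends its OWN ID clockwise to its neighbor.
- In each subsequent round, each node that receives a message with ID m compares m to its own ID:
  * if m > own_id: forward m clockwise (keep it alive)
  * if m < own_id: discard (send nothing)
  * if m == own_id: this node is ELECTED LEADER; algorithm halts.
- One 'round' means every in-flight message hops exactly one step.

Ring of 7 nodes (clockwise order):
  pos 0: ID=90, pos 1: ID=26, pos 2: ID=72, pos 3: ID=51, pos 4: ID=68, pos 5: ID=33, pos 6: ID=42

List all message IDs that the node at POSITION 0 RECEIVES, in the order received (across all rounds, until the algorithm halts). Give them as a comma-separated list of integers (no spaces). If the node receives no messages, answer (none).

Answer: 42,68,72,90

Derivation:
Round 1: pos1(id26) recv 90: fwd; pos2(id72) recv 26: drop; pos3(id51) recv 72: fwd; pos4(id68) recv 51: drop; pos5(id33) recv 68: fwd; pos6(id42) recv 33: drop; pos0(id90) recv 42: drop
Round 2: pos2(id72) recv 90: fwd; pos4(id68) recv 72: fwd; pos6(id42) recv 68: fwd
Round 3: pos3(id51) recv 90: fwd; pos5(id33) recv 72: fwd; pos0(id90) recv 68: drop
Round 4: pos4(id68) recv 90: fwd; pos6(id42) recv 72: fwd
Round 5: pos5(id33) recv 90: fwd; pos0(id90) recv 72: drop
Round 6: pos6(id42) recv 90: fwd
Round 7: pos0(id90) recv 90: ELECTED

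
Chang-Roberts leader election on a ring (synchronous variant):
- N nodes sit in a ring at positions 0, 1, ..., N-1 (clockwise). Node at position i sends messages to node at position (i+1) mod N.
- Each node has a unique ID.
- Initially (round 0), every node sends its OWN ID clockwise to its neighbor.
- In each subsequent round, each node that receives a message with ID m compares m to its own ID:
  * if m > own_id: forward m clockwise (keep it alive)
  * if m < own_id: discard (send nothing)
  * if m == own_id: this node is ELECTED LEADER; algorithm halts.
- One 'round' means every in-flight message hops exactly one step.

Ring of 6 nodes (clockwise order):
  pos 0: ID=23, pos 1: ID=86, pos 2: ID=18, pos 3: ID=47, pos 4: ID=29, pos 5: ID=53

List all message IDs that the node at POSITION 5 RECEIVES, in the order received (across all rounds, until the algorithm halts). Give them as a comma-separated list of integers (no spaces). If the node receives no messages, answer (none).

Round 1: pos1(id86) recv 23: drop; pos2(id18) recv 86: fwd; pos3(id47) recv 18: drop; pos4(id29) recv 47: fwd; pos5(id53) recv 29: drop; pos0(id23) recv 53: fwd
Round 2: pos3(id47) recv 86: fwd; pos5(id53) recv 47: drop; pos1(id86) recv 53: drop
Round 3: pos4(id29) recv 86: fwd
Round 4: pos5(id53) recv 86: fwd
Round 5: pos0(id23) recv 86: fwd
Round 6: pos1(id86) recv 86: ELECTED

Answer: 29,47,86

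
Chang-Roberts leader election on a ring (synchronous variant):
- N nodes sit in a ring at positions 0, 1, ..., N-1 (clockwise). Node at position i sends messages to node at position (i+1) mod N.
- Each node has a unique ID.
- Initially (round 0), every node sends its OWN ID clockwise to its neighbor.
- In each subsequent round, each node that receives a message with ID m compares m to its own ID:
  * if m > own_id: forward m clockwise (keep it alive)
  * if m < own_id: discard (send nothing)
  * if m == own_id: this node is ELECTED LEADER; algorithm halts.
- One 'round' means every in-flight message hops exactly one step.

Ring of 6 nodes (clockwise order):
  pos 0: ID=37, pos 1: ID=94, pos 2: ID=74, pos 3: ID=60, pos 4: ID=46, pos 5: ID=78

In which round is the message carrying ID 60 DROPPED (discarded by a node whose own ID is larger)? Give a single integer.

Round 1: pos1(id94) recv 37: drop; pos2(id74) recv 94: fwd; pos3(id60) recv 74: fwd; pos4(id46) recv 60: fwd; pos5(id78) recv 46: drop; pos0(id37) recv 78: fwd
Round 2: pos3(id60) recv 94: fwd; pos4(id46) recv 74: fwd; pos5(id78) recv 60: drop; pos1(id94) recv 78: drop
Round 3: pos4(id46) recv 94: fwd; pos5(id78) recv 74: drop
Round 4: pos5(id78) recv 94: fwd
Round 5: pos0(id37) recv 94: fwd
Round 6: pos1(id94) recv 94: ELECTED
Message ID 60 originates at pos 3; dropped at pos 5 in round 2

Answer: 2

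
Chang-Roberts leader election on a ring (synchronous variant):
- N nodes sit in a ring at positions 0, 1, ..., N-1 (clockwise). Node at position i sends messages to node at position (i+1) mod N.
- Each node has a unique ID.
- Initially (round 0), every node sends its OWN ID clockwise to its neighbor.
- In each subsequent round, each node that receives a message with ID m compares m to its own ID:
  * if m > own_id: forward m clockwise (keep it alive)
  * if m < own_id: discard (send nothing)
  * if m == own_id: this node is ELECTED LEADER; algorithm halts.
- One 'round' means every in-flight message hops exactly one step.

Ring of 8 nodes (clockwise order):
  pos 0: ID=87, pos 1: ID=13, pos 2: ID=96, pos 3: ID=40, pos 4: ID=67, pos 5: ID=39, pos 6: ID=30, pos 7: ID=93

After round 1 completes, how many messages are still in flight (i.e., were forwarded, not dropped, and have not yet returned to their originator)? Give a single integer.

Answer: 5

Derivation:
Round 1: pos1(id13) recv 87: fwd; pos2(id96) recv 13: drop; pos3(id40) recv 96: fwd; pos4(id67) recv 40: drop; pos5(id39) recv 67: fwd; pos6(id30) recv 39: fwd; pos7(id93) recv 30: drop; pos0(id87) recv 93: fwd
After round 1: 5 messages still in flight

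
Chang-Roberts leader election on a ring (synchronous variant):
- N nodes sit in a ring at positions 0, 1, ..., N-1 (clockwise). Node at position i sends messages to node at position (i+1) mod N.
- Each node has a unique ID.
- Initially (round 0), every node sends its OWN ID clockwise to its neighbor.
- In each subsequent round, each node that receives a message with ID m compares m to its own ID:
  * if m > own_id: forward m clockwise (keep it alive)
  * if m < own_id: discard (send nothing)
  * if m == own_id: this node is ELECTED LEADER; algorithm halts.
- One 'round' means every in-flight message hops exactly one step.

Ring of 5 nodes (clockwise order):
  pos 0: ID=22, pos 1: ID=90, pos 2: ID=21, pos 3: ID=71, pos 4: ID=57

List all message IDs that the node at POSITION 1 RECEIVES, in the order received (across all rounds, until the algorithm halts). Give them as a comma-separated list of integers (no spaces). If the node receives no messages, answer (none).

Answer: 22,57,71,90

Derivation:
Round 1: pos1(id90) recv 22: drop; pos2(id21) recv 90: fwd; pos3(id71) recv 21: drop; pos4(id57) recv 71: fwd; pos0(id22) recv 57: fwd
Round 2: pos3(id71) recv 90: fwd; pos0(id22) recv 71: fwd; pos1(id90) recv 57: drop
Round 3: pos4(id57) recv 90: fwd; pos1(id90) recv 71: drop
Round 4: pos0(id22) recv 90: fwd
Round 5: pos1(id90) recv 90: ELECTED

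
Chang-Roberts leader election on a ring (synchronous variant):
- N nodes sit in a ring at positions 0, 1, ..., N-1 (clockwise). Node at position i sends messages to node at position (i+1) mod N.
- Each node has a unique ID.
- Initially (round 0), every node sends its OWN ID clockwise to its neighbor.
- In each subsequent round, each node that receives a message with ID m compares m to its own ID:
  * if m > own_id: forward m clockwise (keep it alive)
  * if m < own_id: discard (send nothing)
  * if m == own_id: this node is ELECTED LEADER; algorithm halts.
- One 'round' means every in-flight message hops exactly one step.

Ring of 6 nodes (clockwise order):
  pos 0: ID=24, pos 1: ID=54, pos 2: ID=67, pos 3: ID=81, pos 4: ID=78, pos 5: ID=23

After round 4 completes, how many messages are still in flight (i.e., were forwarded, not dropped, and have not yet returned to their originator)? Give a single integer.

Round 1: pos1(id54) recv 24: drop; pos2(id67) recv 54: drop; pos3(id81) recv 67: drop; pos4(id78) recv 81: fwd; pos5(id23) recv 78: fwd; pos0(id24) recv 23: drop
Round 2: pos5(id23) recv 81: fwd; pos0(id24) recv 78: fwd
Round 3: pos0(id24) recv 81: fwd; pos1(id54) recv 78: fwd
Round 4: pos1(id54) recv 81: fwd; pos2(id67) recv 78: fwd
After round 4: 2 messages still in flight

Answer: 2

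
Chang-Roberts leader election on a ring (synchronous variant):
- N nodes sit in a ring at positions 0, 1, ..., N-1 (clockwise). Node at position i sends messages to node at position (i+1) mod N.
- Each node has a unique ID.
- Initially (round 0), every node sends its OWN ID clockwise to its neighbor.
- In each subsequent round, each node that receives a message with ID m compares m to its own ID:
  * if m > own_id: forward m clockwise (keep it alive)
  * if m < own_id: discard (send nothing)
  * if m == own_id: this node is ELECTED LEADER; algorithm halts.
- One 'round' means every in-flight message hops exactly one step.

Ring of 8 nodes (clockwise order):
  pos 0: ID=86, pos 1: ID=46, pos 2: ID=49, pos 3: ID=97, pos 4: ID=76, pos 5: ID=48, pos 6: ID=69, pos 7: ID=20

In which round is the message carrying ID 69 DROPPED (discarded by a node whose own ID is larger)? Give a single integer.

Round 1: pos1(id46) recv 86: fwd; pos2(id49) recv 46: drop; pos3(id97) recv 49: drop; pos4(id76) recv 97: fwd; pos5(id48) recv 76: fwd; pos6(id69) recv 48: drop; pos7(id20) recv 69: fwd; pos0(id86) recv 20: drop
Round 2: pos2(id49) recv 86: fwd; pos5(id48) recv 97: fwd; pos6(id69) recv 76: fwd; pos0(id86) recv 69: drop
Round 3: pos3(id97) recv 86: drop; pos6(id69) recv 97: fwd; pos7(id20) recv 76: fwd
Round 4: pos7(id20) recv 97: fwd; pos0(id86) recv 76: drop
Round 5: pos0(id86) recv 97: fwd
Round 6: pos1(id46) recv 97: fwd
Round 7: pos2(id49) recv 97: fwd
Round 8: pos3(id97) recv 97: ELECTED
Message ID 69 originates at pos 6; dropped at pos 0 in round 2

Answer: 2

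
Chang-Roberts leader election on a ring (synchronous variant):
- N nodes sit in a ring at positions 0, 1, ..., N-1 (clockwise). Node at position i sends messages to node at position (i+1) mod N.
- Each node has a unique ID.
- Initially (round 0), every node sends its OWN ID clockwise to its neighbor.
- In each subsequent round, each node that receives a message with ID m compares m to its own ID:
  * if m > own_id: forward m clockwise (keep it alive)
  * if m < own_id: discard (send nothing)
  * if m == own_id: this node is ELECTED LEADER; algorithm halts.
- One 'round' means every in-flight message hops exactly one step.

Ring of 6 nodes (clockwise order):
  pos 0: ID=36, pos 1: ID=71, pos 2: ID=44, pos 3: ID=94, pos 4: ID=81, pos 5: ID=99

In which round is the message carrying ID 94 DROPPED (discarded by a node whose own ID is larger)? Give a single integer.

Answer: 2

Derivation:
Round 1: pos1(id71) recv 36: drop; pos2(id44) recv 71: fwd; pos3(id94) recv 44: drop; pos4(id81) recv 94: fwd; pos5(id99) recv 81: drop; pos0(id36) recv 99: fwd
Round 2: pos3(id94) recv 71: drop; pos5(id99) recv 94: drop; pos1(id71) recv 99: fwd
Round 3: pos2(id44) recv 99: fwd
Round 4: pos3(id94) recv 99: fwd
Round 5: pos4(id81) recv 99: fwd
Round 6: pos5(id99) recv 99: ELECTED
Message ID 94 originates at pos 3; dropped at pos 5 in round 2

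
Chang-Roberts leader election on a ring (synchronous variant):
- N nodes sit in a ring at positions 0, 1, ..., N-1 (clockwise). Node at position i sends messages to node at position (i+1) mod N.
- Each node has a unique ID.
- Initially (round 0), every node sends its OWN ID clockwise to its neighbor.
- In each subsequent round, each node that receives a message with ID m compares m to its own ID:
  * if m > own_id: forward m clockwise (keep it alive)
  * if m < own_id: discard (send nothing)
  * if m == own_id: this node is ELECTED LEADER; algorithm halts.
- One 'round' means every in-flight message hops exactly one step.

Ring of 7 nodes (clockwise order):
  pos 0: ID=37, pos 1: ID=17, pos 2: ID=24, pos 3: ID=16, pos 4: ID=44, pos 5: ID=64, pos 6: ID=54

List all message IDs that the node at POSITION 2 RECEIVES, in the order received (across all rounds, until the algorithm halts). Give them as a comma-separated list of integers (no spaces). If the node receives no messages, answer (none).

Round 1: pos1(id17) recv 37: fwd; pos2(id24) recv 17: drop; pos3(id16) recv 24: fwd; pos4(id44) recv 16: drop; pos5(id64) recv 44: drop; pos6(id54) recv 64: fwd; pos0(id37) recv 54: fwd
Round 2: pos2(id24) recv 37: fwd; pos4(id44) recv 24: drop; pos0(id37) recv 64: fwd; pos1(id17) recv 54: fwd
Round 3: pos3(id16) recv 37: fwd; pos1(id17) recv 64: fwd; pos2(id24) recv 54: fwd
Round 4: pos4(id44) recv 37: drop; pos2(id24) recv 64: fwd; pos3(id16) recv 54: fwd
Round 5: pos3(id16) recv 64: fwd; pos4(id44) recv 54: fwd
Round 6: pos4(id44) recv 64: fwd; pos5(id64) recv 54: drop
Round 7: pos5(id64) recv 64: ELECTED

Answer: 17,37,54,64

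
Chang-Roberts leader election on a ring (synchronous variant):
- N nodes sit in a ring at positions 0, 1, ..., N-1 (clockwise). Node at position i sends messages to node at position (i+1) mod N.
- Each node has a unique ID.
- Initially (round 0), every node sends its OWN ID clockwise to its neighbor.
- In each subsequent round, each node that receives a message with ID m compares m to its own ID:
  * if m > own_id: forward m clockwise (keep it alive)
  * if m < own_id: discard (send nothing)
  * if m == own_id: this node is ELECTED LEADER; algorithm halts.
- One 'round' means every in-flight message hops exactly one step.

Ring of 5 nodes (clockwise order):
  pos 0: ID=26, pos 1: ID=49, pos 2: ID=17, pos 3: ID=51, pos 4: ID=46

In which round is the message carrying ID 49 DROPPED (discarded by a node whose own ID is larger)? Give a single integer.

Answer: 2

Derivation:
Round 1: pos1(id49) recv 26: drop; pos2(id17) recv 49: fwd; pos3(id51) recv 17: drop; pos4(id46) recv 51: fwd; pos0(id26) recv 46: fwd
Round 2: pos3(id51) recv 49: drop; pos0(id26) recv 51: fwd; pos1(id49) recv 46: drop
Round 3: pos1(id49) recv 51: fwd
Round 4: pos2(id17) recv 51: fwd
Round 5: pos3(id51) recv 51: ELECTED
Message ID 49 originates at pos 1; dropped at pos 3 in round 2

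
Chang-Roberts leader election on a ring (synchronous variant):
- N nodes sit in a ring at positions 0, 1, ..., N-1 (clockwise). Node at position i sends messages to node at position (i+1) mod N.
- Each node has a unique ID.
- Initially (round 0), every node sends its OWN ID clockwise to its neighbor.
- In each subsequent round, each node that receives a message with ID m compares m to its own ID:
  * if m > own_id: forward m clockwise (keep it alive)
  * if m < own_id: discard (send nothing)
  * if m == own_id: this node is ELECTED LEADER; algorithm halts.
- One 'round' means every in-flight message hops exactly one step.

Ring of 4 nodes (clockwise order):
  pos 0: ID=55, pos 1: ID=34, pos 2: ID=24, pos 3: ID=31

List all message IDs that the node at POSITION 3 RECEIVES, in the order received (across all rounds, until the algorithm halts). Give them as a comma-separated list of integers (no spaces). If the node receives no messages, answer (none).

Round 1: pos1(id34) recv 55: fwd; pos2(id24) recv 34: fwd; pos3(id31) recv 24: drop; pos0(id55) recv 31: drop
Round 2: pos2(id24) recv 55: fwd; pos3(id31) recv 34: fwd
Round 3: pos3(id31) recv 55: fwd; pos0(id55) recv 34: drop
Round 4: pos0(id55) recv 55: ELECTED

Answer: 24,34,55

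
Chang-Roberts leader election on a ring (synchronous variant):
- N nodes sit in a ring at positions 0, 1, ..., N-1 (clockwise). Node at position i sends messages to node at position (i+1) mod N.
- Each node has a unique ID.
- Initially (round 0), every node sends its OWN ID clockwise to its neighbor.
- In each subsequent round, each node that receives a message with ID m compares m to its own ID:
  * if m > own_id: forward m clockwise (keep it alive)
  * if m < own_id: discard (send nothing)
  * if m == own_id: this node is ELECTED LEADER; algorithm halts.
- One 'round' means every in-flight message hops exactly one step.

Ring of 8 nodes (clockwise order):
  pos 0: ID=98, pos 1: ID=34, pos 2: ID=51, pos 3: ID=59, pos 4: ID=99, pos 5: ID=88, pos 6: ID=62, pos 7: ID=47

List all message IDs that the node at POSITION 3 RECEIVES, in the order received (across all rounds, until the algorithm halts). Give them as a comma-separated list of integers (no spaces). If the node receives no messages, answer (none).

Answer: 51,98,99

Derivation:
Round 1: pos1(id34) recv 98: fwd; pos2(id51) recv 34: drop; pos3(id59) recv 51: drop; pos4(id99) recv 59: drop; pos5(id88) recv 99: fwd; pos6(id62) recv 88: fwd; pos7(id47) recv 62: fwd; pos0(id98) recv 47: drop
Round 2: pos2(id51) recv 98: fwd; pos6(id62) recv 99: fwd; pos7(id47) recv 88: fwd; pos0(id98) recv 62: drop
Round 3: pos3(id59) recv 98: fwd; pos7(id47) recv 99: fwd; pos0(id98) recv 88: drop
Round 4: pos4(id99) recv 98: drop; pos0(id98) recv 99: fwd
Round 5: pos1(id34) recv 99: fwd
Round 6: pos2(id51) recv 99: fwd
Round 7: pos3(id59) recv 99: fwd
Round 8: pos4(id99) recv 99: ELECTED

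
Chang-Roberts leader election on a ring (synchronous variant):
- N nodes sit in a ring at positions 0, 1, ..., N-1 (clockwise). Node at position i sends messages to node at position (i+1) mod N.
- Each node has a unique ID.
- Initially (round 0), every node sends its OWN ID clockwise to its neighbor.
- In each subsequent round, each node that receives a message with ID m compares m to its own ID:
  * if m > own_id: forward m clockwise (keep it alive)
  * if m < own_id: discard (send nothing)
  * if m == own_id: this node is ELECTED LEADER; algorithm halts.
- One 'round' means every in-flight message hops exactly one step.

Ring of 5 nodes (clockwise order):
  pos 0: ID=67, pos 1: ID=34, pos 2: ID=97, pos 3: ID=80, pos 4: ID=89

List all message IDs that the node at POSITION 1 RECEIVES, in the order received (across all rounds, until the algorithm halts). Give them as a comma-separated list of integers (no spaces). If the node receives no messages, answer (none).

Answer: 67,89,97

Derivation:
Round 1: pos1(id34) recv 67: fwd; pos2(id97) recv 34: drop; pos3(id80) recv 97: fwd; pos4(id89) recv 80: drop; pos0(id67) recv 89: fwd
Round 2: pos2(id97) recv 67: drop; pos4(id89) recv 97: fwd; pos1(id34) recv 89: fwd
Round 3: pos0(id67) recv 97: fwd; pos2(id97) recv 89: drop
Round 4: pos1(id34) recv 97: fwd
Round 5: pos2(id97) recv 97: ELECTED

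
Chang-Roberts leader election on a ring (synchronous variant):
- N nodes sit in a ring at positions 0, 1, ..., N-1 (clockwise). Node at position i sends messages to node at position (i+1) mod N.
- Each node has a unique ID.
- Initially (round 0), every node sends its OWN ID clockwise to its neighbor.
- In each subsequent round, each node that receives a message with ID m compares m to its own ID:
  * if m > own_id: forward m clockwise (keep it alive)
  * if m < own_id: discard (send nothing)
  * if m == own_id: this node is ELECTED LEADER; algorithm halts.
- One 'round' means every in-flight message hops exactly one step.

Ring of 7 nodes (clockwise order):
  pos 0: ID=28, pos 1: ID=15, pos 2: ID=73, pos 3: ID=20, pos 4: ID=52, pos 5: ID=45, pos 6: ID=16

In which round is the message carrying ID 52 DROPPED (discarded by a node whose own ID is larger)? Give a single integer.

Answer: 5

Derivation:
Round 1: pos1(id15) recv 28: fwd; pos2(id73) recv 15: drop; pos3(id20) recv 73: fwd; pos4(id52) recv 20: drop; pos5(id45) recv 52: fwd; pos6(id16) recv 45: fwd; pos0(id28) recv 16: drop
Round 2: pos2(id73) recv 28: drop; pos4(id52) recv 73: fwd; pos6(id16) recv 52: fwd; pos0(id28) recv 45: fwd
Round 3: pos5(id45) recv 73: fwd; pos0(id28) recv 52: fwd; pos1(id15) recv 45: fwd
Round 4: pos6(id16) recv 73: fwd; pos1(id15) recv 52: fwd; pos2(id73) recv 45: drop
Round 5: pos0(id28) recv 73: fwd; pos2(id73) recv 52: drop
Round 6: pos1(id15) recv 73: fwd
Round 7: pos2(id73) recv 73: ELECTED
Message ID 52 originates at pos 4; dropped at pos 2 in round 5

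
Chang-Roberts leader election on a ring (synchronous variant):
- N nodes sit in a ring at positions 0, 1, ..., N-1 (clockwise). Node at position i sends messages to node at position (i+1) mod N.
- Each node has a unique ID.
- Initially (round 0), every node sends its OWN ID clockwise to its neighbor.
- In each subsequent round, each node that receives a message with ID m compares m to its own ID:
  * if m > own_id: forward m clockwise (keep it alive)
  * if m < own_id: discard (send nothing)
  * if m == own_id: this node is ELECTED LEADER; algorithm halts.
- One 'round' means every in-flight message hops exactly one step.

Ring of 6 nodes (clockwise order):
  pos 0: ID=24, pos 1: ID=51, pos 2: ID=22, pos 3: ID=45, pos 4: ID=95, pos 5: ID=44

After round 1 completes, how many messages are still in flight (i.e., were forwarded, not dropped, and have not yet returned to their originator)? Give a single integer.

Answer: 3

Derivation:
Round 1: pos1(id51) recv 24: drop; pos2(id22) recv 51: fwd; pos3(id45) recv 22: drop; pos4(id95) recv 45: drop; pos5(id44) recv 95: fwd; pos0(id24) recv 44: fwd
After round 1: 3 messages still in flight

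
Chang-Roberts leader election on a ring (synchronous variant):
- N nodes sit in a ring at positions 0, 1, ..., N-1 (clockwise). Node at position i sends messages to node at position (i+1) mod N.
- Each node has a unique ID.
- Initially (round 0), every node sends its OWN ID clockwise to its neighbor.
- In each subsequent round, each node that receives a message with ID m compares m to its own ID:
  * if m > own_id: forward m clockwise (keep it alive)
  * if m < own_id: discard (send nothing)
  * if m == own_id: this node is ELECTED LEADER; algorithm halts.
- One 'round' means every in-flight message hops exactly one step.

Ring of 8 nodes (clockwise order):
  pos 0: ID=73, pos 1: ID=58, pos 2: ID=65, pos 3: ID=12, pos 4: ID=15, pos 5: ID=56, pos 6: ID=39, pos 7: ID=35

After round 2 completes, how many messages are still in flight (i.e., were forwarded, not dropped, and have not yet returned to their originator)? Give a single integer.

Round 1: pos1(id58) recv 73: fwd; pos2(id65) recv 58: drop; pos3(id12) recv 65: fwd; pos4(id15) recv 12: drop; pos5(id56) recv 15: drop; pos6(id39) recv 56: fwd; pos7(id35) recv 39: fwd; pos0(id73) recv 35: drop
Round 2: pos2(id65) recv 73: fwd; pos4(id15) recv 65: fwd; pos7(id35) recv 56: fwd; pos0(id73) recv 39: drop
After round 2: 3 messages still in flight

Answer: 3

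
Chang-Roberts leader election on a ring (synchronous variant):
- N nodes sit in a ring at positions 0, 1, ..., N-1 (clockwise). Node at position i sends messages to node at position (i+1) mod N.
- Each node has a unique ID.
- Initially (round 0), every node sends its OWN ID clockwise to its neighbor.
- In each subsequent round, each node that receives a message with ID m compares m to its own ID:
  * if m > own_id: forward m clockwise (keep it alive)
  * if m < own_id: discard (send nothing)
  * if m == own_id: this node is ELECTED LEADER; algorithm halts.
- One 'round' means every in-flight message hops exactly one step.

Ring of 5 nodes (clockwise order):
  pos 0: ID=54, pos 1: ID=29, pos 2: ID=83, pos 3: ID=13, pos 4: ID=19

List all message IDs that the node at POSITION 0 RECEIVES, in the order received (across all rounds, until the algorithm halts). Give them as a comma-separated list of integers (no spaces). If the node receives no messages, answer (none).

Answer: 19,83

Derivation:
Round 1: pos1(id29) recv 54: fwd; pos2(id83) recv 29: drop; pos3(id13) recv 83: fwd; pos4(id19) recv 13: drop; pos0(id54) recv 19: drop
Round 2: pos2(id83) recv 54: drop; pos4(id19) recv 83: fwd
Round 3: pos0(id54) recv 83: fwd
Round 4: pos1(id29) recv 83: fwd
Round 5: pos2(id83) recv 83: ELECTED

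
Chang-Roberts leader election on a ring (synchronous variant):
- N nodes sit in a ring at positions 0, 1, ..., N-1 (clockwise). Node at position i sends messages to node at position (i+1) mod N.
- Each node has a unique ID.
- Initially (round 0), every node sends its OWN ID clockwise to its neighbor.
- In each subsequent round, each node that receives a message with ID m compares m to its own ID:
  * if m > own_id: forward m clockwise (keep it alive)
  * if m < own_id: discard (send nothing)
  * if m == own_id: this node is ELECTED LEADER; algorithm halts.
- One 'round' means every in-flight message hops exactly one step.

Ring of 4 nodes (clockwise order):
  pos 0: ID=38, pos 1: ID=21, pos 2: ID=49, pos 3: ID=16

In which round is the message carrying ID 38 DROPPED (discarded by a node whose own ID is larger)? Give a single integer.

Round 1: pos1(id21) recv 38: fwd; pos2(id49) recv 21: drop; pos3(id16) recv 49: fwd; pos0(id38) recv 16: drop
Round 2: pos2(id49) recv 38: drop; pos0(id38) recv 49: fwd
Round 3: pos1(id21) recv 49: fwd
Round 4: pos2(id49) recv 49: ELECTED
Message ID 38 originates at pos 0; dropped at pos 2 in round 2

Answer: 2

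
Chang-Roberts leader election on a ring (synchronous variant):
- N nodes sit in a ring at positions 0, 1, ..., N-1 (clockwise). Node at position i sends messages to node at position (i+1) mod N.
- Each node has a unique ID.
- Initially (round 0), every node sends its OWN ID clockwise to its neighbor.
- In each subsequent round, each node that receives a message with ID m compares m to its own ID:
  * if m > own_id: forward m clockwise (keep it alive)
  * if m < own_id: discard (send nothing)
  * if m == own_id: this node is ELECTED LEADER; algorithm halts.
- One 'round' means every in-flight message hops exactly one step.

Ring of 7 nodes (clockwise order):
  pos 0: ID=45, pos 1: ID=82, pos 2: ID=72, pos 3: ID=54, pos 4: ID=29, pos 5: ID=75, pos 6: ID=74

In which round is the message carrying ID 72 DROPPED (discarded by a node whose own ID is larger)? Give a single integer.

Round 1: pos1(id82) recv 45: drop; pos2(id72) recv 82: fwd; pos3(id54) recv 72: fwd; pos4(id29) recv 54: fwd; pos5(id75) recv 29: drop; pos6(id74) recv 75: fwd; pos0(id45) recv 74: fwd
Round 2: pos3(id54) recv 82: fwd; pos4(id29) recv 72: fwd; pos5(id75) recv 54: drop; pos0(id45) recv 75: fwd; pos1(id82) recv 74: drop
Round 3: pos4(id29) recv 82: fwd; pos5(id75) recv 72: drop; pos1(id82) recv 75: drop
Round 4: pos5(id75) recv 82: fwd
Round 5: pos6(id74) recv 82: fwd
Round 6: pos0(id45) recv 82: fwd
Round 7: pos1(id82) recv 82: ELECTED
Message ID 72 originates at pos 2; dropped at pos 5 in round 3

Answer: 3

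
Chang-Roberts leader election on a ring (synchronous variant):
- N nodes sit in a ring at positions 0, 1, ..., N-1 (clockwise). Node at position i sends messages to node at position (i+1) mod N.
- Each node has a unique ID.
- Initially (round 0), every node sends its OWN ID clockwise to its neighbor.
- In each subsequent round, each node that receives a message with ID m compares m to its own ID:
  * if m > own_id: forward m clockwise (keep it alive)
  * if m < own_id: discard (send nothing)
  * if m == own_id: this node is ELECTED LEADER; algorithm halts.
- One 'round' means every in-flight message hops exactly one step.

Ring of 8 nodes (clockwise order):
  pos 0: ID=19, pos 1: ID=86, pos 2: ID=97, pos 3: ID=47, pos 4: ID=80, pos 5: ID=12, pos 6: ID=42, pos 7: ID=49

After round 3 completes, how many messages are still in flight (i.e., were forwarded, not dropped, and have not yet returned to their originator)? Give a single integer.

Round 1: pos1(id86) recv 19: drop; pos2(id97) recv 86: drop; pos3(id47) recv 97: fwd; pos4(id80) recv 47: drop; pos5(id12) recv 80: fwd; pos6(id42) recv 12: drop; pos7(id49) recv 42: drop; pos0(id19) recv 49: fwd
Round 2: pos4(id80) recv 97: fwd; pos6(id42) recv 80: fwd; pos1(id86) recv 49: drop
Round 3: pos5(id12) recv 97: fwd; pos7(id49) recv 80: fwd
After round 3: 2 messages still in flight

Answer: 2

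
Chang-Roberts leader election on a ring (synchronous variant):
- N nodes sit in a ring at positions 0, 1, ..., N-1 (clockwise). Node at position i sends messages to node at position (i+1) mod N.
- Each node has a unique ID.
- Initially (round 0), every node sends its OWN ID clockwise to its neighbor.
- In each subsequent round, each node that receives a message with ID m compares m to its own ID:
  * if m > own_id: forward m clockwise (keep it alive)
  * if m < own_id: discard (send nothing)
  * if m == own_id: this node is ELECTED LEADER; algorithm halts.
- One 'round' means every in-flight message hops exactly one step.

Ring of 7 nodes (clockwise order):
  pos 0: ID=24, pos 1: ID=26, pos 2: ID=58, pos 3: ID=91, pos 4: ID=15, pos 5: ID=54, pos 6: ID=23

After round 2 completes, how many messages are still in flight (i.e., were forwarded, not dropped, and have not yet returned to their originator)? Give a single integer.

Round 1: pos1(id26) recv 24: drop; pos2(id58) recv 26: drop; pos3(id91) recv 58: drop; pos4(id15) recv 91: fwd; pos5(id54) recv 15: drop; pos6(id23) recv 54: fwd; pos0(id24) recv 23: drop
Round 2: pos5(id54) recv 91: fwd; pos0(id24) recv 54: fwd
After round 2: 2 messages still in flight

Answer: 2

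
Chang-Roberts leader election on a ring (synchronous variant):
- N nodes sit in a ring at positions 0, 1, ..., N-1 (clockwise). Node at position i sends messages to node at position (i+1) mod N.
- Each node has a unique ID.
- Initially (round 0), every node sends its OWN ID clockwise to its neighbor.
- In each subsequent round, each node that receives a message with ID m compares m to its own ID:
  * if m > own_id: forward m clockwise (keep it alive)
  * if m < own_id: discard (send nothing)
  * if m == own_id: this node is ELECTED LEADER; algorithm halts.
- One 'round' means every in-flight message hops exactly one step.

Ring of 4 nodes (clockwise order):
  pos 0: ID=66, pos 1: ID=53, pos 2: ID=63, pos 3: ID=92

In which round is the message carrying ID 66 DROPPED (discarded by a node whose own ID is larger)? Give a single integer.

Round 1: pos1(id53) recv 66: fwd; pos2(id63) recv 53: drop; pos3(id92) recv 63: drop; pos0(id66) recv 92: fwd
Round 2: pos2(id63) recv 66: fwd; pos1(id53) recv 92: fwd
Round 3: pos3(id92) recv 66: drop; pos2(id63) recv 92: fwd
Round 4: pos3(id92) recv 92: ELECTED
Message ID 66 originates at pos 0; dropped at pos 3 in round 3

Answer: 3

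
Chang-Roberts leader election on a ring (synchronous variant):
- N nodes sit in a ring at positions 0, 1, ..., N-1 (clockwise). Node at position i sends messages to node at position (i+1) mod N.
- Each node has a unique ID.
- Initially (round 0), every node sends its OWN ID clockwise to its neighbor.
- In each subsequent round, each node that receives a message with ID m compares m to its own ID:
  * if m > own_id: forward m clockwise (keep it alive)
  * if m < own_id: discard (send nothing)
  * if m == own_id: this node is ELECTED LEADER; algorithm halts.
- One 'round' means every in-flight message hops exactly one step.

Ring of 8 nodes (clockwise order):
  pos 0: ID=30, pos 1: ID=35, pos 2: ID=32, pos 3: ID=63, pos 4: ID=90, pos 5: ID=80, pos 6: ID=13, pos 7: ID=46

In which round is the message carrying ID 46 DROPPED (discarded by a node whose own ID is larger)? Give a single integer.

Answer: 4

Derivation:
Round 1: pos1(id35) recv 30: drop; pos2(id32) recv 35: fwd; pos3(id63) recv 32: drop; pos4(id90) recv 63: drop; pos5(id80) recv 90: fwd; pos6(id13) recv 80: fwd; pos7(id46) recv 13: drop; pos0(id30) recv 46: fwd
Round 2: pos3(id63) recv 35: drop; pos6(id13) recv 90: fwd; pos7(id46) recv 80: fwd; pos1(id35) recv 46: fwd
Round 3: pos7(id46) recv 90: fwd; pos0(id30) recv 80: fwd; pos2(id32) recv 46: fwd
Round 4: pos0(id30) recv 90: fwd; pos1(id35) recv 80: fwd; pos3(id63) recv 46: drop
Round 5: pos1(id35) recv 90: fwd; pos2(id32) recv 80: fwd
Round 6: pos2(id32) recv 90: fwd; pos3(id63) recv 80: fwd
Round 7: pos3(id63) recv 90: fwd; pos4(id90) recv 80: drop
Round 8: pos4(id90) recv 90: ELECTED
Message ID 46 originates at pos 7; dropped at pos 3 in round 4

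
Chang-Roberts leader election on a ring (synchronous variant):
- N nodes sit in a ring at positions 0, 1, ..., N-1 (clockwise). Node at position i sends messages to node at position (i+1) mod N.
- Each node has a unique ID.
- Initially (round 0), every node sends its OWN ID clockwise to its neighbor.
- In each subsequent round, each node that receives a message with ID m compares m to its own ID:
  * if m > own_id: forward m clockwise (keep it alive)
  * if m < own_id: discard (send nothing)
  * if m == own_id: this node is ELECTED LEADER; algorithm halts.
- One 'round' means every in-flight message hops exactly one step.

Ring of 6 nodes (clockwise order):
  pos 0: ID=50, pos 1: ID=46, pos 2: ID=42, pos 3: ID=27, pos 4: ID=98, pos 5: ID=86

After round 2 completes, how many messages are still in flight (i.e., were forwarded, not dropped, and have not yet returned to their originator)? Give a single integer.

Round 1: pos1(id46) recv 50: fwd; pos2(id42) recv 46: fwd; pos3(id27) recv 42: fwd; pos4(id98) recv 27: drop; pos5(id86) recv 98: fwd; pos0(id50) recv 86: fwd
Round 2: pos2(id42) recv 50: fwd; pos3(id27) recv 46: fwd; pos4(id98) recv 42: drop; pos0(id50) recv 98: fwd; pos1(id46) recv 86: fwd
After round 2: 4 messages still in flight

Answer: 4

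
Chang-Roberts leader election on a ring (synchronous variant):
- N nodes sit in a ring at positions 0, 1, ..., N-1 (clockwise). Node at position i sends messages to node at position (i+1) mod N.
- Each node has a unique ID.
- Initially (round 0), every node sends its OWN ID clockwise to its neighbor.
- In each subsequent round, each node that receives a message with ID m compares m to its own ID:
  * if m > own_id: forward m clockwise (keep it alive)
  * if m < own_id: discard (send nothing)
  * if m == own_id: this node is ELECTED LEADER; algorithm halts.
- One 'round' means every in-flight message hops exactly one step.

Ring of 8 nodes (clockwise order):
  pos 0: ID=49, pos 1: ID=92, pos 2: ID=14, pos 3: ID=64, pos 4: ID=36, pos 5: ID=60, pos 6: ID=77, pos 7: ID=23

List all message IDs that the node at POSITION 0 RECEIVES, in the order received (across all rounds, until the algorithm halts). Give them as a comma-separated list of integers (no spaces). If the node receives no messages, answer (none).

Answer: 23,77,92

Derivation:
Round 1: pos1(id92) recv 49: drop; pos2(id14) recv 92: fwd; pos3(id64) recv 14: drop; pos4(id36) recv 64: fwd; pos5(id60) recv 36: drop; pos6(id77) recv 60: drop; pos7(id23) recv 77: fwd; pos0(id49) recv 23: drop
Round 2: pos3(id64) recv 92: fwd; pos5(id60) recv 64: fwd; pos0(id49) recv 77: fwd
Round 3: pos4(id36) recv 92: fwd; pos6(id77) recv 64: drop; pos1(id92) recv 77: drop
Round 4: pos5(id60) recv 92: fwd
Round 5: pos6(id77) recv 92: fwd
Round 6: pos7(id23) recv 92: fwd
Round 7: pos0(id49) recv 92: fwd
Round 8: pos1(id92) recv 92: ELECTED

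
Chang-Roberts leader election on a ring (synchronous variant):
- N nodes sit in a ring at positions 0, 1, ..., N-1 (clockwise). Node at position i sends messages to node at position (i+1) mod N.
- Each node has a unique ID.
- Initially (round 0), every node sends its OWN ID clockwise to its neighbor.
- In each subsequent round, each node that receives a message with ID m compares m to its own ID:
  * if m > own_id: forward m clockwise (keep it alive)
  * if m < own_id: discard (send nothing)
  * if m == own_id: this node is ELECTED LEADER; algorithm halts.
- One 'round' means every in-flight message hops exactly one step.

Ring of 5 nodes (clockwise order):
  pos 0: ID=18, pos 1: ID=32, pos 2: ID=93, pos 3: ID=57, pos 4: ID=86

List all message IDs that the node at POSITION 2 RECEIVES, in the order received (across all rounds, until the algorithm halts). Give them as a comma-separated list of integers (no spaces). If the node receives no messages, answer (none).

Answer: 32,86,93

Derivation:
Round 1: pos1(id32) recv 18: drop; pos2(id93) recv 32: drop; pos3(id57) recv 93: fwd; pos4(id86) recv 57: drop; pos0(id18) recv 86: fwd
Round 2: pos4(id86) recv 93: fwd; pos1(id32) recv 86: fwd
Round 3: pos0(id18) recv 93: fwd; pos2(id93) recv 86: drop
Round 4: pos1(id32) recv 93: fwd
Round 5: pos2(id93) recv 93: ELECTED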